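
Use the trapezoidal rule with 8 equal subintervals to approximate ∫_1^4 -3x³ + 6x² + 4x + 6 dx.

Δx = (4 − 1)/8 = 0.375.
f(1) = 13, f(1.375) = 7703/512, f(1.75) = 15.296875, f(2.125) = 6557/512, f(2.5) = 6.625, f(2.875) = -2149/512, f(3.25) = -20.609375, f(3.625) = -22303/512, f(4) = -74.
T_8 = (Δx/2)·[f(x_0) + 2f(x_1) + ... + 2f(x_{7}) + f(x_8)].
Sum = -18.41015625.

-18.41015625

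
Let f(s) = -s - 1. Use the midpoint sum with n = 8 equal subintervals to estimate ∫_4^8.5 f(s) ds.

-32.625

Δs = (8.5 − 4)/8 = 0.5625.
Midpoints: 4.28125, 4.84375, 5.40625, 5.96875, 6.53125, 7.09375, 7.65625, 8.21875.
f(4.28125) = -5.28125, f(4.84375) = -5.84375, f(5.40625) = -6.40625, f(5.96875) = -6.96875, f(6.53125) = -7.53125, f(7.09375) = -8.09375, f(7.65625) = -8.65625, f(8.21875) = -9.21875.
Sum = Δs · [f(4.28125) + f(4.84375) + f(5.40625) + ...].
Sum = -32.625.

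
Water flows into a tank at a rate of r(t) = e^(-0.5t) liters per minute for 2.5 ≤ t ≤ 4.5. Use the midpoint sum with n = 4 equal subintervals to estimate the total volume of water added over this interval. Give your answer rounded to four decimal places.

Δt = (4.5 − 2.5)/4 = 0.5.
Midpoints: 2.75, 3.25, 3.75, 4.25.
r(2.75) ≈ 0.2528, r(3.25) ≈ 0.1969, r(3.75) ≈ 0.1534, r(4.25) ≈ 0.1194.
Sum = Δt · [r(2.75) + r(3.25) + r(3.75) + r(4.25)].
Sum ≈ 0.3613.

0.3613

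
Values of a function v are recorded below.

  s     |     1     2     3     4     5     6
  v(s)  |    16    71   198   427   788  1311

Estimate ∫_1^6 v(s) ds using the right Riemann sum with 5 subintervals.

2795

Δs = 1.
Sum = 1·[71 + 198 + 427 + 788 + 1311] = 2795.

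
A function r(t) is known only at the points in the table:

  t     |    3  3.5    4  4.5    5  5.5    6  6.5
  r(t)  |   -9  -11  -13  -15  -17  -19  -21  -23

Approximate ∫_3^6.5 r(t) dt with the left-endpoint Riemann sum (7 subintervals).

-52.5

Δt = 0.5.
Sum = 0.5·[(-9) + (-11) + (-13) + (-15) + (-17) + (-19) + (-21)] = -52.5.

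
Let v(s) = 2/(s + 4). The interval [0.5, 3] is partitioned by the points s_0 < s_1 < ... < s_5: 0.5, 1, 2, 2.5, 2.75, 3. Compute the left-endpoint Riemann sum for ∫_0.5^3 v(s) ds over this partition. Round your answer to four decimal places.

0.9399

Subinterval widths: 0.5, 1, 0.5, 0.25, 0.25.
Left endpoints: 0.5, 1, 2, 2.5, 2.75.
v(0.5) = 4/9, v(1) = 0.4, v(2) = 1/3, v(2.5) = 4/13, v(2.75) = 8/27.
Sum = Σ Δs_i · v(s_i).
Sum ≈ 0.9399.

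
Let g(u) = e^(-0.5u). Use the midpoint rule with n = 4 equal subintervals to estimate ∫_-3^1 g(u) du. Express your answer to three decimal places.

7.670

Δu = (1 − (-3))/4 = 1.
Midpoints: -2.5, -1.5, -0.5, 0.5.
g(-2.5) ≈ 3.490, g(-1.5) ≈ 2.117, g(-0.5) ≈ 1.284, g(0.5) ≈ 0.779.
Sum = Δu · [g(-2.5) + g(-1.5) + g(-0.5) + g(0.5)].
Sum ≈ 7.670.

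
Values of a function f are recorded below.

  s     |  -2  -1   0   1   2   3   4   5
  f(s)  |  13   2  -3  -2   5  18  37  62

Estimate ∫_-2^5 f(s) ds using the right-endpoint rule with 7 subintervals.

Δs = 1.
Sum = 1·[2 + (-3) + (-2) + 5 + 18 + 37 + 62] = 119.

119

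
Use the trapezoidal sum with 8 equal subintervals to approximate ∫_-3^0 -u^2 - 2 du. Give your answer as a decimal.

-15.0703125

Δu = (0 − (-3))/8 = 0.375.
f(-3) = -11, f(-2.625) = -8.890625, f(-2.25) = -7.0625, f(-1.875) = -5.515625, f(-1.5) = -4.25, f(-1.125) = -3.265625, f(-0.75) = -2.5625, f(-0.375) = -2.140625, f(0) = -2.
T_8 = (Δu/2)·[f(u_0) + 2f(u_1) + ... + 2f(u_{7}) + f(u_8)].
Sum = -15.0703125.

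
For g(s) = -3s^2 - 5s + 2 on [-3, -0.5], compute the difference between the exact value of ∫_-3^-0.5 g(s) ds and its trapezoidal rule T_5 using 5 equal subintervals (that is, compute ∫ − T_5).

0.3125

Exact integral: ∫_-3^-0.5 g(s) ds = 0.
T_5 = -0.3125.
Error = 0 − (-0.3125) = 0.3125.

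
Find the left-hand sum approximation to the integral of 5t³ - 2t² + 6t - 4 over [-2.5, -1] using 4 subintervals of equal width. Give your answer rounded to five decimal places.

-97.43848

Δt = (-1 − (-2.5))/4 = 0.375.
Left endpoints: -2.5, -2.125, -1.75, -1.375.
f(-2.5) = -109.625, f(-2.125) = -37765/512, f(-1.75) = -47.421875, f(-1.375) = -14863/512.
Sum = Δt · [f(-2.5) + f(-2.125) + f(-1.75) + f(-1.375)].
Sum ≈ -97.43848.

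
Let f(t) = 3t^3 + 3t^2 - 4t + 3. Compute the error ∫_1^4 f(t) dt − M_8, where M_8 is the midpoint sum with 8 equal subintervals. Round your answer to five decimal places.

0.89648

Exact integral: ∫_1^4 f(t) dt = 233.25.
M_8 ≈ 232.3535156.
Error ≈ 233.25 − 232.3535156 ≈ 0.89648.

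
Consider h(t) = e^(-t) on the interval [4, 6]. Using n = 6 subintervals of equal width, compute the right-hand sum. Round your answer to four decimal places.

0.0133

Δt = (6 − 4)/6 = 1/3.
Right endpoints: 13/3, 14/3, 5, 16/3, 17/3, 6.
h(13/3) ≈ 0.0131, h(14/3) ≈ 0.0094, h(5) ≈ 0.0067, h(16/3) ≈ 0.0048, h(17/3) ≈ 0.0035, h(6) ≈ 0.0025.
Sum = Δt · [h(13/3) + h(14/3) + h(5) + ...].
Sum ≈ 0.0133.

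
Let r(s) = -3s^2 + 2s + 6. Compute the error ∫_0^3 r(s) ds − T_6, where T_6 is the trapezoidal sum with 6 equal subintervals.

Exact integral: ∫_0^3 r(s) ds = 0.
T_6 = -0.375.
Error = 0 − (-0.375) = 0.375.

0.375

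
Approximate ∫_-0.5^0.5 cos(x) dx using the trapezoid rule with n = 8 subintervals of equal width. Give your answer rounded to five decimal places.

0.95760

Δx = (0.5 − (-0.5))/8 = 0.125.
f(-0.5) ≈ 0.87758, f(-0.375) ≈ 0.93051, f(-0.25) ≈ 0.96891, f(-0.125) ≈ 0.99220, f(0) ≈ 1.00000, f(0.125) ≈ 0.99220, f(0.25) ≈ 0.96891, f(0.375) ≈ 0.93051, f(0.5) ≈ 0.87758.
T_8 = (Δx/2)·[f(x_0) + 2f(x_1) + ... + 2f(x_{7}) + f(x_8)].
Sum ≈ 0.95760.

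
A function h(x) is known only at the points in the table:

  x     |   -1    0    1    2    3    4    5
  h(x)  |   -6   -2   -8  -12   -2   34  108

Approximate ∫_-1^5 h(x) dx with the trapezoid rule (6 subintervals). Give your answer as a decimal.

Δx = 1.
T_6 = (1/2)·[(-6) + 2·(-2) + 2·(-8) + 2·(-12) + 2·(-2) + 2·34 + 108] = 61.

61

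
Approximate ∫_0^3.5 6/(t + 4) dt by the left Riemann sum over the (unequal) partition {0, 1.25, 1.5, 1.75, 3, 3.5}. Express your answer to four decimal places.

4.1664

Subinterval widths: 1.25, 0.25, 0.25, 1.25, 0.5.
Left endpoints: 0, 1.25, 1.5, 1.75, 3.
f(0) = 1.5, f(1.25) = 8/7, f(1.5) = 12/11, f(1.75) = 24/23, f(3) = 6/7.
Sum = Σ Δt_i · f(t_i).
Sum ≈ 4.1664.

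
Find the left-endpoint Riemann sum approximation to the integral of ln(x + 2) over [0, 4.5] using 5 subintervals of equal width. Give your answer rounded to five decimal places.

5.72687

Δx = (4.5 − 0)/5 = 0.9.
Left endpoints: 0, 0.9, 1.8, 2.7, 3.6.
f(0) ≈ 0.69315, f(0.9) ≈ 1.06471, f(1.8) ≈ 1.33500, f(2.7) ≈ 1.54756, f(3.6) ≈ 1.72277.
Sum = Δx · [f(0) + f(0.9) + f(1.8) + f(2.7) + f(3.6)].
Sum ≈ 5.72687.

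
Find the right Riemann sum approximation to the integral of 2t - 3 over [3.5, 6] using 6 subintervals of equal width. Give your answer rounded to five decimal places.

Δt = (6 − 3.5)/6 = 5/12.
Right endpoints: 47/12, 13/3, 4.75, 31/6, 67/12, 6.
f(47/12) = 29/6, f(13/3) = 17/3, f(4.75) = 6.5, f(31/6) = 22/3, f(67/12) = 49/6, f(6) = 9.
Sum = Δt · [f(47/12) + f(13/3) + f(4.75) + ...].
Sum ≈ 17.29167.

17.29167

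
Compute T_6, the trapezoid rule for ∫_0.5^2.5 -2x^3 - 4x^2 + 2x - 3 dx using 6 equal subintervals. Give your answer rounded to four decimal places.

-40.6481

Δx = (2.5 − 0.5)/6 = 1/3.
f(0.5) = -3.25, f(5/6) = -569/108, f(7/6) = -1003/108, f(1.5) = -15.75, f(11/6) = -2711/108, f(13/6) = -4081/108, f(2.5) = -54.25.
T_6 = (Δx/2)·[f(x_0) + 2f(x_1) + ... + 2f(x_{5}) + f(x_6)].
Sum ≈ -40.6481.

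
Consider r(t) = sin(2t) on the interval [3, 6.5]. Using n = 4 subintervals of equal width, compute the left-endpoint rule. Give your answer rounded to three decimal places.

Δt = (6.5 − 3)/4 = 0.875.
Left endpoints: 3, 3.875, 4.75, 5.625.
r(3) ≈ -0.279, r(3.875) ≈ 0.995, r(4.75) ≈ -0.075, r(5.625) ≈ -0.968.
Sum = Δt · [r(3) + r(3.875) + r(4.75) + r(5.625)].
Sum ≈ -0.287.

-0.287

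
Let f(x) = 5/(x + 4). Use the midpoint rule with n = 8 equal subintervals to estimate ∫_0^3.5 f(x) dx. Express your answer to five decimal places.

Δx = (3.5 − 0)/8 = 0.4375.
Midpoints: 0.21875, 0.65625, 1.09375, 1.53125, 1.96875, 2.40625, 2.84375, 3.28125.
f(0.21875) = 32/27, f(0.65625) = 160/149, f(1.09375) = 160/163, f(1.53125) = 160/177, f(1.96875) = 160/191, f(2.40625) = 32/41, f(2.84375) = 160/219, f(3.28125) = 160/233.
Sum = Δx · [f(0.21875) + f(0.65625) + f(1.09375) + ...].
Sum ≈ 3.14126.

3.14126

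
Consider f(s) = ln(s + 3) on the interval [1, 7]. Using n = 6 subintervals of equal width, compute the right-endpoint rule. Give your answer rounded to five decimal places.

11.92636

Δs = (7 − 1)/6 = 1.
Right endpoints: 2, 3, 4, 5, 6, 7.
f(2) ≈ 1.60944, f(3) ≈ 1.79176, f(4) ≈ 1.94591, f(5) ≈ 2.07944, f(6) ≈ 2.19722, f(7) ≈ 2.30259.
Sum = Δs · [f(2) + f(3) + f(4) + ...].
Sum ≈ 11.92636.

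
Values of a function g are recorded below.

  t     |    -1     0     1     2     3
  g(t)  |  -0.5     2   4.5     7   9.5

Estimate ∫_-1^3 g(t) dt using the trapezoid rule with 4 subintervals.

18

Δt = 1.
T_4 = (1/2)·[(-0.5) + 2·2 + 2·4.5 + 2·7 + 9.5] = 18.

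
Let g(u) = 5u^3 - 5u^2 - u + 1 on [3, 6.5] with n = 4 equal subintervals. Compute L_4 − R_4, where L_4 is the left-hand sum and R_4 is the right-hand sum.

-934.828125

L_4 ≈ 1266.418945.
R_4 ≈ 2201.247070.
L_4 − R_4 = -934.828125.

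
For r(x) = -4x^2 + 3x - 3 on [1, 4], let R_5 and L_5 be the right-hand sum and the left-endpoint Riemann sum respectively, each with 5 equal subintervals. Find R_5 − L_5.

R_5 = -86.52.
L_5 = -55.92.
R_5 − L_5 = -30.6.

-30.6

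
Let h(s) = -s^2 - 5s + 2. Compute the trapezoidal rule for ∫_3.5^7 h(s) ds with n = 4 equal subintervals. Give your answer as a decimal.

Δs = (7 − 3.5)/4 = 0.875.
h(3.5) = -27.75, h(4.375) = -39.015625, h(5.25) = -51.8125, h(6.125) = -66.140625, h(7) = -82.
T_4 = (Δs/2)·[h(s_0) + 2h(s_1) + 2h(s_2) + 2h(s_3) + h(s_4)].
Sum = -185.36328125.

-185.36328125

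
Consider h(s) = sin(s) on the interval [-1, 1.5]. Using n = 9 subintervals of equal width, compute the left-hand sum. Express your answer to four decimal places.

0.2111

Δs = (1.5 − (-1))/9 = 5/18.
Left endpoints: -1, -13/18, -4/9, -1/6, 1/9, 7/18, 2/3, 17/18, 11/9.
h(-1) ≈ -0.8415, h(-13/18) ≈ -0.6611, h(-4/9) ≈ -0.4300, h(-1/6) ≈ -0.1659, h(1/9) ≈ 0.1109, h(7/18) ≈ 0.3792, h(2/3) ≈ 0.6184, h(17/18) ≈ 0.8102, h(11/9) ≈ 0.9399.
Sum = Δs · [h(-1) + h(-13/18) + h(-4/9) + ...].
Sum ≈ 0.2111.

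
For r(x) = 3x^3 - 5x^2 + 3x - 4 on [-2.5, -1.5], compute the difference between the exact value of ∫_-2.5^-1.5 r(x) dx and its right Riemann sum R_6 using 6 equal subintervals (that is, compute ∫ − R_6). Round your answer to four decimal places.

-4.8727

Exact integral: ∫_-2.5^-1.5 r(x) dx ≈ -55.916667.
R_6 ≈ -51.043981.
Error ≈ -55.916667 − (-51.043981) ≈ -4.8727.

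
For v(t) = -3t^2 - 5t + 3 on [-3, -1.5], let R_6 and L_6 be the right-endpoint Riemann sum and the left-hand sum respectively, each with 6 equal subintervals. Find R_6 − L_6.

3.1875

R_6 = -0.703125.
L_6 = -3.890625.
R_6 − L_6 = 3.1875.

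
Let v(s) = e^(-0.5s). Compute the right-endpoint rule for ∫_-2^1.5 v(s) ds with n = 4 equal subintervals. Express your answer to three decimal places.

Δs = (1.5 − (-2))/4 = 0.875.
Right endpoints: -1.125, -0.25, 0.625, 1.5.
v(-1.125) ≈ 1.755, v(-0.25) ≈ 1.133, v(0.625) ≈ 0.732, v(1.5) ≈ 0.472.
Sum = Δs · [v(-1.125) + v(-0.25) + v(0.625) + v(1.5)].
Sum ≈ 3.581.

3.581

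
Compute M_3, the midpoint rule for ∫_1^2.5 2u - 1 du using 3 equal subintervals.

3.75

Δu = (2.5 − 1)/3 = 0.5.
Midpoints: 1.25, 1.75, 2.25.
f(1.25) = 1.5, f(1.75) = 2.5, f(2.25) = 3.5.
Sum = Δu · [f(1.25) + f(1.75) + f(2.25)].
Sum = 3.75.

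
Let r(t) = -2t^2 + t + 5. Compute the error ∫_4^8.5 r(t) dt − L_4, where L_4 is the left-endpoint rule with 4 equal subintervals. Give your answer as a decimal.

Exact integral: ∫_4^8.5 r(t) dt = -316.125.
L_4 = -257.2734375.
Error = -316.125 − (-257.2734375) = -58.8515625.

-58.8515625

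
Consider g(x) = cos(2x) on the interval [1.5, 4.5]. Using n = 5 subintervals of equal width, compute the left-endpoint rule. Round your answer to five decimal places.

Δx = (4.5 − 1.5)/5 = 0.6.
Left endpoints: 1.5, 2.1, 2.7, 3.3, 3.9.
g(1.5) ≈ -0.98999, g(2.1) ≈ -0.49026, g(2.7) ≈ 0.63469, g(3.3) ≈ 0.95023, g(3.9) ≈ 0.05396.
Sum = Δx · [g(1.5) + g(2.1) + g(2.7) + g(3.3) + g(3.9)].
Sum ≈ 0.09518.

0.09518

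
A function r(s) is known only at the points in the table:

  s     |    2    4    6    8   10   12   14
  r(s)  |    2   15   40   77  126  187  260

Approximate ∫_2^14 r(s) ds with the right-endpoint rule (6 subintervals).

Δs = 2.
Sum = 2·[15 + 40 + 77 + 126 + 187 + 260] = 1410.

1410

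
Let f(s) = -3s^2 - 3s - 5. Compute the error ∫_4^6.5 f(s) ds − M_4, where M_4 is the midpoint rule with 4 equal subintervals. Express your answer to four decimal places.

-0.2441

Exact integral: ∫_4^6.5 f(s) ds = -262.5.
M_4 ≈ -262.255859.
Error ≈ -262.5 − (-262.255859) ≈ -0.2441.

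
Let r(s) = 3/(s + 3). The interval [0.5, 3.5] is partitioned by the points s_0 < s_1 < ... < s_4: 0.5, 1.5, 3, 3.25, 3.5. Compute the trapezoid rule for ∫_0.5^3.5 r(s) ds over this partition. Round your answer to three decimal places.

1.877

Subinterval widths: 1, 1.5, 0.25, 0.25.
r(0.5) = 6/7, r(1.5) = 2/3, r(3) = 0.5, r(3.25) = 0.48, r(3.5) = 6/13.
On each subinterval the trapezoid contributes (Δs_i/2)·[r(s_{i-1}) + r(s_i)].
Sum ≈ 1.877.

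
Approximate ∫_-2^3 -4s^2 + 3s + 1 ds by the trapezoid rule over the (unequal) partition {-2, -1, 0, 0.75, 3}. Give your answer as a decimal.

Subinterval widths: 1, 1, 0.75, 2.25.
f(-2) = -21, f(-1) = -6, f(0) = 1, f(0.75) = 1, f(3) = -26.
On each subinterval the trapezoid contributes (Δs_i/2)·[f(s_{i-1}) + f(s_i)].
Sum = -43.375.

-43.375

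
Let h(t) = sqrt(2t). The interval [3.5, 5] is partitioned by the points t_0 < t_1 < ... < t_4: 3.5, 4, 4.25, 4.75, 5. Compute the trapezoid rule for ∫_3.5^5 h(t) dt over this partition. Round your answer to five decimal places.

4.36651

Subinterval widths: 0.5, 0.25, 0.5, 0.25.
h(3.5) ≈ 2.64575, h(4) ≈ 2.82843, h(4.25) ≈ 2.91548, h(4.75) ≈ 3.08221, h(5) ≈ 3.16228.
On each subinterval the trapezoid contributes (Δt_i/2)·[h(t_{i-1}) + h(t_i)].
Sum ≈ 4.36651.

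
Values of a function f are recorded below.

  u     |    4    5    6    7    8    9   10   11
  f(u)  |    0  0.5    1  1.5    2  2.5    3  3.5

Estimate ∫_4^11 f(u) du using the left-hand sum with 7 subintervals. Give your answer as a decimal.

Δu = 1.
Sum = 1·[0 + 0.5 + 1 + 1.5 + 2 + 2.5 + 3] = 10.5.

10.5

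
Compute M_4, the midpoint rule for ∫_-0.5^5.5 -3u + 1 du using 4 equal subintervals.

Δu = (5.5 − (-0.5))/4 = 1.5.
Midpoints: 0.25, 1.75, 3.25, 4.75.
f(0.25) = 0.25, f(1.75) = -4.25, f(3.25) = -8.75, f(4.75) = -13.25.
Sum = Δu · [f(0.25) + f(1.75) + f(3.25) + f(4.75)].
Sum = -39.

-39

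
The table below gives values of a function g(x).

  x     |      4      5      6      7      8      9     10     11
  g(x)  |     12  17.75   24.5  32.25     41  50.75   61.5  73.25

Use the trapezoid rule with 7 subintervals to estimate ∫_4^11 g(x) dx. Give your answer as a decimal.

Δx = 1.
T_7 = (1/2)·[12 + 2·17.75 + 2·24.5 + 2·32.25 + 2·41 + 2·50.75 + 2·61.5 + 73.25] = 270.375.

270.375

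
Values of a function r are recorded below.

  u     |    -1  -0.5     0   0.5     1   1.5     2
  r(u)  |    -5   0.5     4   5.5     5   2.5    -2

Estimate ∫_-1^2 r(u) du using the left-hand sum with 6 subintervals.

Δu = 0.5.
Sum = 0.5·[(-5) + 0.5 + 4 + 5.5 + 5 + 2.5] = 6.25.

6.25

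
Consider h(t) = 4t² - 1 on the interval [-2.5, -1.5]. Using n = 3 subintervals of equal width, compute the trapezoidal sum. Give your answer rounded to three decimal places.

15.407

Δt = (-1.5 − (-2.5))/3 = 1/3.
h(-2.5) = 24, h(-13/6) = 160/9, h(-11/6) = 112/9, h(-1.5) = 8.
T_3 = (Δt/2)·[h(t_0) + 2h(t_1) + 2h(t_2) + h(t_3)].
Sum ≈ 15.407.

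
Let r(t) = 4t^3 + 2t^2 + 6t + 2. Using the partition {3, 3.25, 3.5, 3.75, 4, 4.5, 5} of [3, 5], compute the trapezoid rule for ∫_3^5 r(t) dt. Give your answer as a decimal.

Subinterval widths: 0.25, 0.25, 0.25, 0.25, 0.5, 0.5.
r(3) = 146, r(3.25) = 179.9375, r(3.5) = 219, r(3.75) = 263.5625, r(4) = 314, r(4.5) = 434, r(5) = 582.
On each subinterval the trapezoid contributes (Δt_i/2)·[r(t_{i-1}) + r(t_i)].
Sum = 664.125.

664.125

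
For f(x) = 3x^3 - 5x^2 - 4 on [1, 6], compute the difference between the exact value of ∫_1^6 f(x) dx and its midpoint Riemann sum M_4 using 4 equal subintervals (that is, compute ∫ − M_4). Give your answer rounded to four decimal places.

17.2526

Exact integral: ∫_1^6 f(x) dx ≈ 592.916667.
M_4 = 575.6640625.
Error ≈ 592.916667 − 575.6640625 ≈ 17.2526.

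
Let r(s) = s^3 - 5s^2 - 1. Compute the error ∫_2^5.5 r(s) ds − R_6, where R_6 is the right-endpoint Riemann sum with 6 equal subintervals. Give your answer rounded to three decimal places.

Exact integral: ∫_2^5.5 r(s) ds ≈ -42.69271.
R_6 ≈ -33.54065.
Error ≈ -42.69271 − (-33.54065) ≈ -9.152.

-9.152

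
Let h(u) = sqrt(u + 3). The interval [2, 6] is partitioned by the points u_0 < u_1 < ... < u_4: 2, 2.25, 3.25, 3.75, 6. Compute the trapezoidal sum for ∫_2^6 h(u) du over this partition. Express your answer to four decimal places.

Subinterval widths: 0.25, 1, 0.5, 2.25.
h(2) ≈ 2.2361, h(2.25) ≈ 2.2913, h(3.25) ≈ 2.5000, h(3.75) ≈ 2.5981, h(6) ≈ 3.0000.
On each subinterval the trapezoid contributes (Δu_i/2)·[h(u_{i-1}) + h(u_i)].
Sum ≈ 10.5339.

10.5339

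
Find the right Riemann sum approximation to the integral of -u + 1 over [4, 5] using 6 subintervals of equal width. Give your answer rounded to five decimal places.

Δu = (5 − 4)/6 = 1/6.
Right endpoints: 25/6, 13/3, 4.5, 14/3, 29/6, 5.
f(25/6) = -19/6, f(13/3) = -10/3, f(4.5) = -3.5, f(14/3) = -11/3, f(29/6) = -23/6, f(5) = -4.
Sum = Δu · [f(25/6) + f(13/3) + f(4.5) + ...].
Sum ≈ -3.58333.

-3.58333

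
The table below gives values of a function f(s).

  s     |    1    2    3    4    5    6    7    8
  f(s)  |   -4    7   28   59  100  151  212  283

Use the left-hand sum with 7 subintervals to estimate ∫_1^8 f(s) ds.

Δs = 1.
Sum = 1·[(-4) + 7 + 28 + 59 + 100 + 151 + 212] = 553.

553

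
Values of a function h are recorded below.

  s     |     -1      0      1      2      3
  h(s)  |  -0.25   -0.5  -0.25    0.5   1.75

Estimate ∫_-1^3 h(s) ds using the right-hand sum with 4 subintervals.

Δs = 1.
Sum = 1·[(-0.5) + (-0.25) + 0.5 + 1.75] = 1.5.

1.5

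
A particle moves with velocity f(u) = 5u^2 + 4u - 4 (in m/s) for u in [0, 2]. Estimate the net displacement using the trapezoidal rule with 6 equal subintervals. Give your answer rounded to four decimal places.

Δu = (2 − 0)/6 = 1/3.
f(0) = -4, f(1/3) = -19/9, f(2/3) = 8/9, f(1) = 5, f(4/3) = 92/9, f(5/3) = 149/9, f(2) = 24.
T_6 = (Δu/2)·[f(u_0) + 2f(u_1) + ... + 2f(u_{5}) + f(u_6)].
Sum ≈ 13.5185.

13.5185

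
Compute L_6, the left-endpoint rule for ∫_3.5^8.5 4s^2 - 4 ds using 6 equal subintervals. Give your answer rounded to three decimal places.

643.981

Δs = (8.5 − 3.5)/6 = 5/6.
Left endpoints: 3.5, 13/3, 31/6, 6, 41/6, 23/3.
f(3.5) = 45, f(13/3) = 640/9, f(31/6) = 925/9, f(6) = 140, f(41/6) = 1645/9, f(23/3) = 2080/9.
Sum = Δs · [f(3.5) + f(13/3) + f(31/6) + ...].
Sum ≈ 643.981.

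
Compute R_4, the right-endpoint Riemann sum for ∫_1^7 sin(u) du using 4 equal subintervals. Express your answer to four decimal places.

Δu = (7 − 1)/4 = 1.5.
Right endpoints: 2.5, 4, 5.5, 7.
f(2.5) ≈ 0.5985, f(4) ≈ -0.7568, f(5.5) ≈ -0.7055, f(7) ≈ 0.6570.
Sum = Δu · [f(2.5) + f(4) + f(5.5) + f(7)].
Sum ≈ -0.3103.

-0.3103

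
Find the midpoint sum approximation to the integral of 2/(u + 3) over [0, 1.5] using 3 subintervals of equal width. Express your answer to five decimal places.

0.80965

Δu = (1.5 − 0)/3 = 0.5.
Midpoints: 0.25, 0.75, 1.25.
f(0.25) = 8/13, f(0.75) = 8/15, f(1.25) = 8/17.
Sum = Δu · [f(0.25) + f(0.75) + f(1.25)].
Sum ≈ 0.80965.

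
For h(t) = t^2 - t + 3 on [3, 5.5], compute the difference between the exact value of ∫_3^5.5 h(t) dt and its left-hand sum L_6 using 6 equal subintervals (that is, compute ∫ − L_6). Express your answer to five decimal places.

3.83391

Exact integral: ∫_3^5.5 h(t) dt ≈ 43.3333333.
L_6 ≈ 39.4994213.
Error ≈ 43.3333333 − 39.4994213 ≈ 3.83391.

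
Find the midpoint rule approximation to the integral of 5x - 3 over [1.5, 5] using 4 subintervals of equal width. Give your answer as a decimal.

Δx = (5 − 1.5)/4 = 0.875.
Midpoints: 1.9375, 2.8125, 3.6875, 4.5625.
f(1.9375) = 6.6875, f(2.8125) = 11.0625, f(3.6875) = 15.4375, f(4.5625) = 19.8125.
Sum = Δx · [f(1.9375) + f(2.8125) + f(3.6875) + f(4.5625)].
Sum = 46.375.

46.375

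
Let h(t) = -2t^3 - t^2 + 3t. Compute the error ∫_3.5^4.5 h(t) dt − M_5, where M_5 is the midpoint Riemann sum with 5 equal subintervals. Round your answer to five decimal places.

-0.08333

Exact integral: ∫_3.5^4.5 h(t) dt ≈ -134.0833333.
M_5 = -134.
Error ≈ -134.0833333 − (-134) ≈ -0.08333.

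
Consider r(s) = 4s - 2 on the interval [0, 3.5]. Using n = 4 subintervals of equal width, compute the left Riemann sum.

Δs = (3.5 − 0)/4 = 0.875.
Left endpoints: 0, 0.875, 1.75, 2.625.
r(0) = -2, r(0.875) = 1.5, r(1.75) = 5, r(2.625) = 8.5.
Sum = Δs · [r(0) + r(0.875) + r(1.75) + r(2.625)].
Sum = 11.375.

11.375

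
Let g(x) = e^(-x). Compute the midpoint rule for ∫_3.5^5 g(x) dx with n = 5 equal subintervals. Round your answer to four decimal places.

Δx = (5 − 3.5)/5 = 0.3.
Midpoints: 3.65, 3.95, 4.25, 4.55, 4.85.
g(3.65) ≈ 0.0260, g(3.95) ≈ 0.0193, g(4.25) ≈ 0.0143, g(4.55) ≈ 0.0106, g(4.85) ≈ 0.0078.
Sum = Δx · [g(3.65) + g(3.95) + g(4.25) + g(4.55) + g(4.85)].
Sum ≈ 0.0234.

0.0234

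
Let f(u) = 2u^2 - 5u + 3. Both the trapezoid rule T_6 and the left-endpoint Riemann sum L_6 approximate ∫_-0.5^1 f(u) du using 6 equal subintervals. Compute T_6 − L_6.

T_6 = 3.40625.
L_6 = 4.15625.
T_6 − L_6 = -0.75.

-0.75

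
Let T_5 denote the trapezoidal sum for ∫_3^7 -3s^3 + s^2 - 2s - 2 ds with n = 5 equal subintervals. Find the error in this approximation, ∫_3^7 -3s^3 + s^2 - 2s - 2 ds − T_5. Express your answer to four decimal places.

Exact integral: ∫_3^7 f(s) ds ≈ -1682.666667.
T_5 = -1701.44.
Error ≈ -1682.666667 − (-1701.44) ≈ 18.7733.

18.7733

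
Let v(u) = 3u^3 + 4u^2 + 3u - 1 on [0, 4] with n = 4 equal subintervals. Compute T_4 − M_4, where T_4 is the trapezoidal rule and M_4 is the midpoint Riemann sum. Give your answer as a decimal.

22

T_4 = 312.
M_4 = 290.
T_4 − M_4 = 22.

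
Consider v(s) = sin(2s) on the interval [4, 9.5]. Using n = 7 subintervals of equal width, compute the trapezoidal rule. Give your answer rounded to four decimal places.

-0.4453

Δs = (9.5 − 4)/7 = 11/14.
v(4) ≈ 0.9894, v(67/14) ≈ -0.1461, v(39/7) ≈ -0.9892, v(89/14) ≈ 0.1474, v(50/7) ≈ 0.9890, v(111/14) ≈ -0.1486, v(61/7) ≈ -0.9888, v(9.5) ≈ 0.1499.
T_7 = (Δs/2)·[v(s_0) + 2v(s_1) + ... + 2v(s_{6}) + v(s_7)].
Sum ≈ -0.4453.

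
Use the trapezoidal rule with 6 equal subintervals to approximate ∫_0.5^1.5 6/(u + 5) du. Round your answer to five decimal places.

Δu = (1.5 − 0.5)/6 = 1/6.
f(0.5) = 12/11, f(2/3) = 18/17, f(5/6) = 36/35, f(1) = 1, f(7/6) = 36/37, f(4/3) = 18/19, f(1.5) = 12/13.
T_6 = (Δu/2)·[f(u_0) + 2f(u_1) + ... + 2f(u_{5}) + f(u_6)].
Sum ≈ 1.00245.

1.00245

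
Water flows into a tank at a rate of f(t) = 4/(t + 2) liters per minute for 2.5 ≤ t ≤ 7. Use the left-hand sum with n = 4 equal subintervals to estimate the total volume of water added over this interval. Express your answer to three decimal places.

3.038

Δt = (7 − 2.5)/4 = 1.125.
Left endpoints: 2.5, 3.625, 4.75, 5.875.
f(2.5) = 8/9, f(3.625) = 32/45, f(4.75) = 16/27, f(5.875) = 32/63.
Sum = Δt · [f(2.5) + f(3.625) + f(4.75) + f(5.875)].
Sum ≈ 3.038.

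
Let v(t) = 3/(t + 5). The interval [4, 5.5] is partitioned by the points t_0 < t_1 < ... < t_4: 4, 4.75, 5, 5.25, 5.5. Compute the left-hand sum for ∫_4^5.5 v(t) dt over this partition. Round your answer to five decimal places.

Subinterval widths: 0.75, 0.25, 0.25, 0.25.
Left endpoints: 4, 4.75, 5, 5.25.
v(4) = 1/3, v(4.75) = 4/13, v(5) = 0.3, v(5.25) = 12/41.
Sum = Σ Δt_i · v(t_i).
Sum ≈ 0.47509.

0.47509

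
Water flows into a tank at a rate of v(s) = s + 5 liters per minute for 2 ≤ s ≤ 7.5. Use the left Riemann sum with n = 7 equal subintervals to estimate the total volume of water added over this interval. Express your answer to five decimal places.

51.46429

Δs = (7.5 − 2)/7 = 11/14.
Left endpoints: 2, 39/14, 25/7, 61/14, 36/7, 83/14, 47/7.
v(2) = 7, v(39/14) = 109/14, v(25/7) = 60/7, v(61/14) = 131/14, v(36/7) = 71/7, v(83/14) = 153/14, v(47/7) = 82/7.
Sum = Δs · [v(2) + v(39/14) + v(25/7) + ...].
Sum ≈ 51.46429.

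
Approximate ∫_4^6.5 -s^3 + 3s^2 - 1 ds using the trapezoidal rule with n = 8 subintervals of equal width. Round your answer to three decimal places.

Δs = (6.5 − 4)/8 = 0.3125.
f(4) = -17, f(4.3125) = -104077/4096, f(4.625) = -18309/512, f(4.9375) = -197567/4096, f(5.25) = -63.015625, f(5.5625) = -328857/4096, f(5.875) = -51319/512, f(6.1875) = -503947/4096, f(6.5) = -148.875.
T_8 = (Δs/2)·[f(s_0) + 2f(s_1) + ... + 2f(s_{7}) + f(s_8)].
Sum ≈ -174.659.

-174.659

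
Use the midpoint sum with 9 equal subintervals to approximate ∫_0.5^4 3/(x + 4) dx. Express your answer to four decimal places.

Δx = (4 − 0.5)/9 = 7/18.
Midpoints: 25/36, 13/12, 53/36, 67/36, 2.25, 95/36, 109/36, 41/12, 137/36.
f(25/36) = 108/169, f(13/12) = 36/61, f(53/36) = 108/197, f(67/36) = 108/211, f(2.25) = 0.48, f(95/36) = 108/239, f(109/36) = 108/253, f(41/12) = 36/89, f(137/36) = 108/281.
Sum = Δx · [f(25/36) + f(13/12) + f(53/36) + ...].
Sum ≈ 1.7255.

1.7255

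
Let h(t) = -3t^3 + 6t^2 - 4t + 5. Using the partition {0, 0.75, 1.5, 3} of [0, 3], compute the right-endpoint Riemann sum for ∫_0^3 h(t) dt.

Subinterval widths: 0.75, 0.75, 1.5.
Right endpoints: 0.75, 1.5, 3.
h(0.75) = 4.109375, h(1.5) = 2.375, h(3) = -34.
Sum = Σ Δt_i · h(t_i).
Sum = -46.13671875.

-46.13671875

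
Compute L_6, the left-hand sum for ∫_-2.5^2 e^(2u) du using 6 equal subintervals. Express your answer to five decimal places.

11.75968

Δu = (2 − (-2.5))/6 = 0.75.
Left endpoints: -2.5, -1.75, -1, -0.25, 0.5, 1.25.
f(-2.5) ≈ 0.00674, f(-1.75) ≈ 0.03020, f(-1) ≈ 0.13534, f(-0.25) ≈ 0.60653, f(0.5) ≈ 2.71828, f(1.25) ≈ 12.18249.
Sum = Δu · [f(-2.5) + f(-1.75) + f(-1) + ...].
Sum ≈ 11.75968.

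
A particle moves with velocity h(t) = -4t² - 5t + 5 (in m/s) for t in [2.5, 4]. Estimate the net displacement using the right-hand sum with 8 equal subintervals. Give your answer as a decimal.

Δt = (4 − 2.5)/8 = 0.1875.
Right endpoints: 2.6875, 2.875, 3.0625, 3.25, 3.4375, 3.625, 3.8125, 4.
h(2.6875) = -37.328125, h(2.875) = -42.4375, h(3.0625) = -47.828125, h(3.25) = -53.5, h(3.4375) = -59.453125, h(3.625) = -65.6875, h(3.8125) = -72.203125, h(4) = -79.
Sum = Δt · [h(2.6875) + h(2.875) + h(3.0625) + ...].
Sum = -85.76953125.

-85.76953125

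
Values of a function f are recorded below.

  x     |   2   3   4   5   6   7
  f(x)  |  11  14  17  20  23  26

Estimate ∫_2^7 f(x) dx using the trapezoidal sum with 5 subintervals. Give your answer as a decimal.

92.5

Δx = 1.
T_5 = (1/2)·[11 + 2·14 + 2·17 + 2·20 + 2·23 + 26] = 92.5.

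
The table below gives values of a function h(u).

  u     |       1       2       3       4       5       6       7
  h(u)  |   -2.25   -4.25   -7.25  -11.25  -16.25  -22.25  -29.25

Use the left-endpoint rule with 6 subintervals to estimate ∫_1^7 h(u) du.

Δu = 1.
Sum = 1·[(-2.25) + (-4.25) + (-7.25) + (-11.25) + (-16.25) + (-22.25)] = -63.5.

-63.5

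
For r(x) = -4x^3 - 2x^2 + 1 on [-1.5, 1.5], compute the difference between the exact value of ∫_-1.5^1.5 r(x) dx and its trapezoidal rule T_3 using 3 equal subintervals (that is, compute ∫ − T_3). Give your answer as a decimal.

1

Exact integral: ∫_-1.5^1.5 r(x) dx = -1.5.
T_3 = -2.5.
Error = -1.5 − (-2.5) = 1.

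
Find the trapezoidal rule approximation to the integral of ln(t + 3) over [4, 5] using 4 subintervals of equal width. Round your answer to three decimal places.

Δt = (5 − 4)/4 = 0.25.
f(4) ≈ 1.946, f(4.25) ≈ 1.981, f(4.5) ≈ 2.015, f(4.75) ≈ 2.048, f(5) ≈ 2.079.
T_4 = (Δt/2)·[f(t_0) + 2f(t_1) + 2f(t_2) + 2f(t_3) + f(t_4)].
Sum ≈ 2.014.

2.014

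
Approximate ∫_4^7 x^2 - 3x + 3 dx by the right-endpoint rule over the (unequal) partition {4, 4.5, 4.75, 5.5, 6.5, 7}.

Subinterval widths: 0.5, 0.25, 0.75, 1, 0.5.
Right endpoints: 4.5, 4.75, 5.5, 6.5, 7.
f(4.5) = 9.75, f(4.75) = 11.3125, f(5.5) = 16.75, f(6.5) = 25.75, f(7) = 31.
Sum = Σ Δx_i · f(x_i).
Sum = 61.515625.

61.515625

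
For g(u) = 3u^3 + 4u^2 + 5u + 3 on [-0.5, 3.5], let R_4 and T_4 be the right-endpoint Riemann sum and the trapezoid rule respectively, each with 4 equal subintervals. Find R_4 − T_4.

98.5

R_4 = 322.
T_4 = 223.5.
R_4 − T_4 = 98.5.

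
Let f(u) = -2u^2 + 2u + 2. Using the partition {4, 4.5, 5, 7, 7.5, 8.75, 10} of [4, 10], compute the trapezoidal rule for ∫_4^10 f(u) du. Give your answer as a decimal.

-532.09375

Subinterval widths: 0.5, 0.5, 2, 0.5, 1.25, 1.25.
f(4) = -22, f(4.5) = -29.5, f(5) = -38, f(7) = -82, f(7.5) = -95.5, f(8.75) = -133.625, f(10) = -178.
On each subinterval the trapezoid contributes (Δu_i/2)·[f(u_{i-1}) + f(u_i)].
Sum = -532.09375.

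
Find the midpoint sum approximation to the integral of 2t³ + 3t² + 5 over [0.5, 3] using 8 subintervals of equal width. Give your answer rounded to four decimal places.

Δt = (3 − 0.5)/8 = 0.3125.
Midpoints: 0.65625, 0.96875, 1.28125, 1.59375, 1.90625, 2.21875, 2.53125, 2.84375.
f(0.65625) = 112349/16384, f(0.96875) = 157839/16384, f(1.28125) = 231529/16384, f(1.59375) = 339419/16384, f(1.90625) = 487509/16384, f(2.21875) = 681799/16384, f(2.53125) = 928289/16384, f(2.84375) = 1232979/16384.
Sum = Δt · [f(0.65625) + f(0.96875) + f(1.28125) + ...].
Sum ≈ 79.5691.

79.5691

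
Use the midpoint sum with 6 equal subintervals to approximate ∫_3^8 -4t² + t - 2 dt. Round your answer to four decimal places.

Δt = (8 − 3)/6 = 5/6.
Midpoints: 41/12, 4.25, 61/12, 71/12, 6.75, 91/12.
f(41/12) = -815/18, f(4.25) = -70, f(61/12) = -1805/18, f(71/12) = -1225/9, f(6.75) = -177.5, f(91/12) = -2020/9.
Sum = Δt · [f(41/12) + f(4.25) + f(61/12) + ...].
Sum ≈ -628.0093.

-628.0093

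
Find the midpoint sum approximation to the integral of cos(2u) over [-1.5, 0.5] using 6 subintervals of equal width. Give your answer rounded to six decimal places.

Δu = (0.5 − (-1.5))/6 = 1/3.
Midpoints: -4/3, -1, -2/3, -1/3, 0, 1/3.
f(-4/3) ≈ -0.889327, f(-1) ≈ -0.416147, f(-2/3) ≈ 0.235238, f(-1/3) ≈ 0.785887, f(0) ≈ 1.000000, f(1/3) ≈ 0.785887.
Sum = Δu · [f(-4/3) + f(-1) + f(-2/3) + ...].
Sum ≈ 0.500513.

0.500513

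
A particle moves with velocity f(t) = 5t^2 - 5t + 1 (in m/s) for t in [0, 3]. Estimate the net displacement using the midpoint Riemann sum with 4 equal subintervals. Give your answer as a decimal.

24.796875

Δt = (3 − 0)/4 = 0.75.
Midpoints: 0.375, 1.125, 1.875, 2.625.
f(0.375) = -0.171875, f(1.125) = 1.703125, f(1.875) = 9.203125, f(2.625) = 22.328125.
Sum = Δt · [f(0.375) + f(1.125) + f(1.875) + f(2.625)].
Sum = 24.796875.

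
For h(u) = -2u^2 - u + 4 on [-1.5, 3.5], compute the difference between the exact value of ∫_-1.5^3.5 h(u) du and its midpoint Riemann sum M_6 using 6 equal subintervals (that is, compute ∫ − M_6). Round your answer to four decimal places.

-0.5787

Exact integral: ∫_-1.5^3.5 h(u) du ≈ -15.833333.
M_6 ≈ -15.254630.
Error ≈ -15.833333 − (-15.254630) ≈ -0.5787.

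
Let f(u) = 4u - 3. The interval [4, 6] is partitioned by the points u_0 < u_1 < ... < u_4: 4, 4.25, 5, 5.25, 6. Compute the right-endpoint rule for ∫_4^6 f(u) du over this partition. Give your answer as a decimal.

36.5

Subinterval widths: 0.25, 0.75, 0.25, 0.75.
Right endpoints: 4.25, 5, 5.25, 6.
f(4.25) = 14, f(5) = 17, f(5.25) = 18, f(6) = 21.
Sum = Σ Δu_i · f(u_i).
Sum = 36.5.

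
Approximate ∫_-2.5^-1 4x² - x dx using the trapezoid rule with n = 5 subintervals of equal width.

Δx = (-1 − (-2.5))/5 = 0.3.
f(-2.5) = 27.5, f(-2.2) = 21.56, f(-1.9) = 16.34, f(-1.6) = 11.84, f(-1.3) = 8.06, f(-1) = 5.
T_5 = (Δx/2)·[f(x_0) + 2f(x_1) + ... + 2f(x_{4}) + f(x_5)].
Sum = 22.215.

22.215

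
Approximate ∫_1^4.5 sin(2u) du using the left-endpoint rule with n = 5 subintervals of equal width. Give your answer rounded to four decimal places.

Δu = (4.5 − 1)/5 = 0.7.
Left endpoints: 1, 1.7, 2.4, 3.1, 3.8.
f(1) ≈ 0.9093, f(1.7) ≈ -0.2555, f(2.4) ≈ -0.9962, f(3.1) ≈ -0.0831, f(3.8) ≈ 0.9679.
Sum = Δu · [f(1) + f(1.7) + f(2.4) + f(3.1) + f(3.8)].
Sum ≈ 0.3797.

0.3797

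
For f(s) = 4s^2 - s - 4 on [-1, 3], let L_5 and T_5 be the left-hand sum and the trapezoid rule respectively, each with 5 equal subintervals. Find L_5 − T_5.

-11.2

L_5 = 7.84.
T_5 = 19.04.
L_5 − T_5 = -11.2.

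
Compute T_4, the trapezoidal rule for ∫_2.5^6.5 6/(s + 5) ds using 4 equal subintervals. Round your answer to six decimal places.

Δs = (6.5 − 2.5)/4 = 1.
f(2.5) = 0.8, f(3.5) = 12/17, f(4.5) = 12/19, f(5.5) = 4/7, f(6.5) = 12/23.
T_4 = (Δs/2)·[f(s_0) + 2f(s_1) + 2f(s_2) + 2f(s_3) + f(s_4)].
Sum ≈ 2.569759.

2.569759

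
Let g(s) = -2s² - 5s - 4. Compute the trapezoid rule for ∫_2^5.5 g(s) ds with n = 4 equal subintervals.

Δs = (5.5 − 2)/4 = 0.875.
g(2) = -22, g(2.875) = -34.90625, g(3.75) = -50.875, g(4.625) = -69.90625, g(5.5) = -92.
T_4 = (Δs/2)·[g(s_0) + 2g(s_1) + 2g(s_2) + 2g(s_3) + g(s_4)].
Sum = -186.1015625.

-186.1015625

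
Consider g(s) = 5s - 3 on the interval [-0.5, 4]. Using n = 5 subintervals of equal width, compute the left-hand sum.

15.75

Δs = (4 − (-0.5))/5 = 0.9.
Left endpoints: -0.5, 0.4, 1.3, 2.2, 3.1.
g(-0.5) = -5.5, g(0.4) = -1, g(1.3) = 3.5, g(2.2) = 8, g(3.1) = 12.5.
Sum = Δs · [g(-0.5) + g(0.4) + g(1.3) + g(2.2) + g(3.1)].
Sum = 15.75.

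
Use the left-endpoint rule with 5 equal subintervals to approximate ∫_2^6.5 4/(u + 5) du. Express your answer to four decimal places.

Δu = (6.5 − 2)/5 = 0.9.
Left endpoints: 2, 2.9, 3.8, 4.7, 5.6.
f(2) = 4/7, f(2.9) = 40/79, f(3.8) = 5/11, f(4.7) = 40/97, f(5.6) = 20/53.
Sum = Δu · [f(2) + f(2.9) + f(3.8) + f(4.7) + f(5.6)].
Sum ≈ 2.0898.

2.0898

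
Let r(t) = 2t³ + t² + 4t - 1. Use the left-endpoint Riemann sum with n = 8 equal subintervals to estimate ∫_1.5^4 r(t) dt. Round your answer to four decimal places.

148.7329

Δt = (4 − 1.5)/8 = 0.3125.
Left endpoints: 1.5, 1.8125, 2.125, 2.4375, 2.75, 3.0625, 3.375, 3.6875.
r(1.5) = 14, r(1.8125) = 43917/2048, r(2.125) = 31.20703125, r(2.4375) = 89407/2048, r(2.75) = 59.15625, r(3.0625) = 159897/2048, r(3.375) = 100.77734375, r(3.6875) = 261387/2048.
Sum = Δt · [r(1.5) + r(1.8125) + r(2.125) + ...].
Sum ≈ 148.7329.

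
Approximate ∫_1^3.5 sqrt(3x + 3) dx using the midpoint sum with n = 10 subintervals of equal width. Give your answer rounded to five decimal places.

7.75725

Δx = (3.5 − 1)/10 = 0.25.
Midpoints: 1.125, 1.375, 1.625, 1.875, 2.125, 2.375, 2.625, 2.875, 3.125, 3.375.
f(1.125) ≈ 2.52488, f(1.375) ≈ 2.66927, f(1.625) ≈ 2.80624, f(1.875) ≈ 2.93684, f(2.125) ≈ 3.06186, f(2.375) ≈ 3.18198, f(2.625) ≈ 3.29773, f(2.875) ≈ 3.40955, f(3.125) ≈ 3.51781, f(3.375) ≈ 3.62284.
Sum = Δx · [f(1.125) + f(1.375) + f(1.625) + ...].
Sum ≈ 7.75725.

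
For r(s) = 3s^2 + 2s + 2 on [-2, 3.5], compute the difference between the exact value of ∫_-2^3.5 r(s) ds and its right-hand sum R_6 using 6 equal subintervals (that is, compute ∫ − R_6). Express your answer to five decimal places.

-18.69618

Exact integral: ∫_-2^3.5 r(s) ds = 70.125.
R_6 ≈ 88.8211806.
Error ≈ 70.125 − 88.8211806 ≈ -18.69618.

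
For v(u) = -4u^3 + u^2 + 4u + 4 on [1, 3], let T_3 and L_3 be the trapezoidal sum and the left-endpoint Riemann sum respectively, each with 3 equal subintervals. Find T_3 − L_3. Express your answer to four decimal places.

-29.3333

T_3 ≈ -50.740741.
L_3 ≈ -21.407407.
T_3 − L_3 ≈ -29.3333.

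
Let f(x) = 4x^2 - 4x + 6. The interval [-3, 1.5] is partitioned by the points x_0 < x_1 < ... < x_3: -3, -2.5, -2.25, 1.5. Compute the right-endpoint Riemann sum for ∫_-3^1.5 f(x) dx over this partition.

Subinterval widths: 0.5, 0.25, 3.75.
Right endpoints: -2.5, -2.25, 1.5.
f(-2.5) = 41, f(-2.25) = 35.25, f(1.5) = 9.
Sum = Σ Δx_i · f(x_i).
Sum = 63.0625.

63.0625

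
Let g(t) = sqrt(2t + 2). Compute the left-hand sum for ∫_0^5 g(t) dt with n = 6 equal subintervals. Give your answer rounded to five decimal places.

12.03558

Δt = (5 − 0)/6 = 5/6.
Left endpoints: 0, 5/6, 5/3, 2.5, 10/3, 25/6.
g(0) ≈ 1.41421, g(5/6) ≈ 1.91485, g(5/3) ≈ 2.30940, g(2.5) ≈ 2.64575, g(10/3) ≈ 2.94392, g(25/6) ≈ 3.21455.
Sum = Δt · [g(0) + g(5/6) + g(5/3) + ...].
Sum ≈ 12.03558.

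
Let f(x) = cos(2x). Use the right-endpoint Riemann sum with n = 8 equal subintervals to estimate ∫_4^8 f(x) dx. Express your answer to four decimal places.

-0.7875

Δx = (8 − 4)/8 = 0.5.
Right endpoints: 4.5, 5, 5.5, 6, 6.5, 7, 7.5, 8.
f(4.5) ≈ -0.9111, f(5) ≈ -0.8391, f(5.5) ≈ 0.0044, f(6) ≈ 0.8439, f(6.5) ≈ 0.9074, f(7) ≈ 0.1367, f(7.5) ≈ -0.7597, f(8) ≈ -0.9577.
Sum = Δx · [f(4.5) + f(5) + f(5.5) + ...].
Sum ≈ -0.7875.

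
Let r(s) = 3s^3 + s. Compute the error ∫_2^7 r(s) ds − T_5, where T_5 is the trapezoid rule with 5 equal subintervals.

-33.75

Exact integral: ∫_2^7 r(s) ds = 1811.25.
T_5 = 1845.
Error = 1811.25 − 1845 = -33.75.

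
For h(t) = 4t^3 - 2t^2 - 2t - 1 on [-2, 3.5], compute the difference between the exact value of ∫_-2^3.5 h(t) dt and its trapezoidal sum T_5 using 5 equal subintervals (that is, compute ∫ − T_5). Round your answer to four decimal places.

Exact integral: ∫_-2^3.5 h(t) dt ≈ 86.395833.
T_5 = 94.16.
Error ≈ 86.395833 − 94.16 ≈ -7.7642.

-7.7642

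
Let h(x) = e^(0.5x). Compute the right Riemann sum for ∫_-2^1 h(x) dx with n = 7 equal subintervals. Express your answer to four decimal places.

Δx = (1 − (-2))/7 = 3/7.
Right endpoints: -11/7, -8/7, -5/7, -2/7, 1/7, 4/7, 1.
h(-11/7) ≈ 0.4558, h(-8/7) ≈ 0.5647, h(-5/7) ≈ 0.6997, h(-2/7) ≈ 0.8669, h(1/7) ≈ 1.0740, h(4/7) ≈ 1.3307, h(1) ≈ 1.6487.
Sum = Δx · [h(-11/7) + h(-8/7) + h(-5/7) + ...].
Sum ≈ 2.8459.

2.8459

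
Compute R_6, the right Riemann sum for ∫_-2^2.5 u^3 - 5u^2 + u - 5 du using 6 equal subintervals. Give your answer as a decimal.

-50.44921875

Δu = (2.5 − (-2))/6 = 0.75.
Right endpoints: -1.25, -0.5, 0.25, 1, 1.75, 2.5.
f(-1.25) = -16.015625, f(-0.5) = -6.875, f(0.25) = -5.046875, f(1) = -8, f(1.75) = -13.203125, f(2.5) = -18.125.
Sum = Δu · [f(-1.25) + f(-0.5) + f(0.25) + ...].
Sum = -50.44921875.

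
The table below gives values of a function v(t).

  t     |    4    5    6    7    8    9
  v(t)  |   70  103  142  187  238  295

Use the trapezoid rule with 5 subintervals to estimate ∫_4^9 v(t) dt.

Δt = 1.
T_5 = (1/2)·[70 + 2·103 + 2·142 + 2·187 + 2·238 + 295] = 852.5.

852.5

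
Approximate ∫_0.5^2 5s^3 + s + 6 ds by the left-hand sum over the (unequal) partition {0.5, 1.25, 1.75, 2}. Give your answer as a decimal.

22.48828125

Subinterval widths: 0.75, 0.5, 0.25.
Left endpoints: 0.5, 1.25, 1.75.
f(0.5) = 7.125, f(1.25) = 17.015625, f(1.75) = 34.546875.
Sum = Σ Δs_i · f(s_i).
Sum = 22.48828125.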